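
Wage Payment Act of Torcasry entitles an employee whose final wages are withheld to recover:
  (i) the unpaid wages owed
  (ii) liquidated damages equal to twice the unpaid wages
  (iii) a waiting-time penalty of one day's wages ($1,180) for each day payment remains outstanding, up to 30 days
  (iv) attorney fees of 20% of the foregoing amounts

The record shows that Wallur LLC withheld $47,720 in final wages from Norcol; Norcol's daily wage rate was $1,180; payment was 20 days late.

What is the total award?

Doubled: 2 × $47,720 = $95,440
Penalty days: min(20, 30) = 20
Waiting-time penalty: 20 × $1,180 = $23,600
Subtotal: $47,720 + $95,440 + $23,600 = $166,760
Attorney fees: 20% of $166,760 = $33,352
Total award: $166,760 + $33,352 = $200,112

$200,112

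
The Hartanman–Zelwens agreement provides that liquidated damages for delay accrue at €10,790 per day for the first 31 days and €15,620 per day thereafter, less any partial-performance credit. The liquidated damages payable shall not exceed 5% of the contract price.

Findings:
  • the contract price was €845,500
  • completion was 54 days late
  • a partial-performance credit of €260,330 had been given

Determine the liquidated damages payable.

€42,275

First 31 days: 31 × €10,790 = €334,490
Remaining days: (54 − 31) × €15,620 = €359,260
Accrued per-day damages: €334,490 + €359,260 = €693,750
Less partial-performance credit: €693,750 − €260,330 = €433,420
Cap: 5% of €845,500 = €42,275
Cap at €42,275: €433,420 exceeds the cap → €42,275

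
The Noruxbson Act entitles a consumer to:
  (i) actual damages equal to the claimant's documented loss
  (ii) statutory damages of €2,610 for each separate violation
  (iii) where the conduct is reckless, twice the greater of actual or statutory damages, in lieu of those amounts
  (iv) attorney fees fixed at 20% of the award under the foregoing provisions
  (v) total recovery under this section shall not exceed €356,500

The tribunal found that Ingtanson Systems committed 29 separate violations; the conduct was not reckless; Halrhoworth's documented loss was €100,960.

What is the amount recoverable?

Statutory damages: 29 × €2,610 = €75,690
Conduct not reckless: the in-lieu enhancement does not apply.
Actual plus statutory damages: €100,960 + €75,690 = €176,650
Attorney fees: 20% of €176,650 = €35,330
Total before cap: €176,650 + €35,330 = €211,980
Cap at €356,500: €211,980 is within the cap, no reduction.

Total recovery: €211,980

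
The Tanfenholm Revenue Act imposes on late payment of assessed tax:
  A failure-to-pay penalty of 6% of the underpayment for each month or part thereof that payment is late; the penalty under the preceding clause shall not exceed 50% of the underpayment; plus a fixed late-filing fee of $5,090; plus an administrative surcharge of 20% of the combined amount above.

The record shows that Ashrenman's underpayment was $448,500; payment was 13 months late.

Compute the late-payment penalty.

Penalty: $275,208

Accrued rate: 6% × 13 = 78%, capped at 50% → 50%
Failure-to-pay penalty: 50% of $448,500 = $224,250
Penalty before surcharge: $224,250 + $5,090 = $229,340
Administrative surcharge: 20% of $229,340 = $45,868
Total penalty: $229,340 + $45,868 = $275,208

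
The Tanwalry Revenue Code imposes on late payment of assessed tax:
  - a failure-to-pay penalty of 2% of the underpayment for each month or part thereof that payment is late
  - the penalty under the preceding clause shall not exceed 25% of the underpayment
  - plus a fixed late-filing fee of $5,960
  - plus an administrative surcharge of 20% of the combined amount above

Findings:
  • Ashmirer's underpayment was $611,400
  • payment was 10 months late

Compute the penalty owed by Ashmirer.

$153,888

Accrued rate: 2% × 10 = 20%, capped at 25% → 20%
Failure-to-pay penalty: 20% of $611,400 = $122,280
Penalty before surcharge: $122,280 + $5,960 = $128,240
Administrative surcharge: 20% of $128,240 = $25,648
Total penalty: $128,240 + $25,648 = $153,888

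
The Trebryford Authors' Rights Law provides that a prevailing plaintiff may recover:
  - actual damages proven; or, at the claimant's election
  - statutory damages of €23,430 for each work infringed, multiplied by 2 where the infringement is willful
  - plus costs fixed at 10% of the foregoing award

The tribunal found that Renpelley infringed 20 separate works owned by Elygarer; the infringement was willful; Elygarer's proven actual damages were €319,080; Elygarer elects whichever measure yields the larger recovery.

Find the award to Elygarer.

Statutory damages: 20 × €23,430 = €468,600
Doubled: 2 × €468,600 = €937,200
Greater of actual damages (€319,080) or enhanced statutory damages (€937,200): €937,200
Costs: 10% of €937,200 = €93,720
Award plus costs: €937,200 + €93,720 = €1,030,920

Award: €1,030,920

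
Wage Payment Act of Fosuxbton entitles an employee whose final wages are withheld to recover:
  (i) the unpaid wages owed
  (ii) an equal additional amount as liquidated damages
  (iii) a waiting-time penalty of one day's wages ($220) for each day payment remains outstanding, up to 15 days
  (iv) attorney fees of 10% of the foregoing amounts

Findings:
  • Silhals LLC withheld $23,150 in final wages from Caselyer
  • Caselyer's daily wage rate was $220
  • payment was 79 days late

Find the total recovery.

Total award: $54,560

Liquidated damages (equal amount): $23,150
Penalty days: min(79, 15) = 15
Waiting-time penalty: 15 × $220 = $3,300
Subtotal: $23,150 + $23,150 + $3,300 = $49,600
Attorney fees: 10% of $49,600 = $4,960
Total award: $49,600 + $4,960 = $54,560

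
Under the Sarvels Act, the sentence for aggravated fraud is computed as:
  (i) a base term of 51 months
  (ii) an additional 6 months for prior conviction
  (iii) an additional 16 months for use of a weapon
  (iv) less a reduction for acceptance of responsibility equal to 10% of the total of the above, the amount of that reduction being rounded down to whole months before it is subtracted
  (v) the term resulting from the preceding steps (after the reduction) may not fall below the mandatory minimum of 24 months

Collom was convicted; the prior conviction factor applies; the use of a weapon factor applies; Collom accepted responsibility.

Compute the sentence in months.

Prior conviction enhancement: +6 months
Use of a weapon enhancement: +16 months
Adjusted term: 51 months + 6 months + 16 months = 73 months
Acceptance of responsibility reduction: 10% of 73 months = 7 months (rounded down)
After reduction: 73 − 7 = 66 months
Minimum 24 months: 66 months meets the minimum, no increase.

66 months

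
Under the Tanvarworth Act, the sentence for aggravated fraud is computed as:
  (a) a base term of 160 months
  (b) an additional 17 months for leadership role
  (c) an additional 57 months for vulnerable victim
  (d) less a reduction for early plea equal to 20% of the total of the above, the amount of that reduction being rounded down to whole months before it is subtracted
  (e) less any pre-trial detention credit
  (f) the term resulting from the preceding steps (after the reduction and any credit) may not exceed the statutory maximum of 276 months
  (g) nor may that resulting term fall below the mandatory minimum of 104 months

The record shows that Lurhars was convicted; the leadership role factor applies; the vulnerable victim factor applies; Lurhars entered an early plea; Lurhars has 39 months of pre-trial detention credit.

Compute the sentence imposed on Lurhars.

Leadership role enhancement: +17 months
Vulnerable victim enhancement: +57 months
Adjusted term: 160 months + 17 months + 57 months = 234 months
Early plea reduction: 20% of 234 months = 46 months (rounded down)
After reduction: 234 − 46 = 188 months
Less pre-trial detention credit: 188 months − 39 months = 149 months
Cap at 276 months: 149 months is within the cap, no reduction.
Minimum 104 months: 149 months meets the minimum, no increase.

149 months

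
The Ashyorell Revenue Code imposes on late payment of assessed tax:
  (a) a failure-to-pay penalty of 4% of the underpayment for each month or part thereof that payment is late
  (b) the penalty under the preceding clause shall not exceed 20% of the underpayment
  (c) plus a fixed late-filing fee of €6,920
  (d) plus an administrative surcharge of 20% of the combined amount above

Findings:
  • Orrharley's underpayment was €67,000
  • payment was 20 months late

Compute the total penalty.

Accrued rate: 4% × 20 = 80%, capped at 20% → 20%
Failure-to-pay penalty: 20% of €67,000 = €13,400
Penalty before surcharge: €13,400 + €6,920 = €20,320
Administrative surcharge: 20% of €20,320 = €4,064
Total penalty: €20,320 + €4,064 = €24,384

Penalty: €24,384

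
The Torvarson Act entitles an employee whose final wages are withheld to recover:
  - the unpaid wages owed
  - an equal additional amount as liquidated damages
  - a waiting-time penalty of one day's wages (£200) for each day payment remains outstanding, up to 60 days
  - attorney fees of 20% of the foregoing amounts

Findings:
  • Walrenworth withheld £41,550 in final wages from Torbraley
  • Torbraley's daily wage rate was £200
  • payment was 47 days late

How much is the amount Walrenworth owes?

£111,000

Liquidated damages (equal amount): £41,550
Penalty days: min(47, 60) = 47
Waiting-time penalty: 47 × £200 = £9,400
Subtotal: £41,550 + £41,550 + £9,400 = £92,500
Attorney fees: 20% of £92,500 = £18,500
Total award: £92,500 + £18,500 = £111,000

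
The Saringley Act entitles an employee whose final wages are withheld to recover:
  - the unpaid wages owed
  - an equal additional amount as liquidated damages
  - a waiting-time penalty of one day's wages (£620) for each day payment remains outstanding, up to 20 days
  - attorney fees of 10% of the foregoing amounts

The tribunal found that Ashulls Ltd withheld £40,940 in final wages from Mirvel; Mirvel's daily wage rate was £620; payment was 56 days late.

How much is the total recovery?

£103,708

Liquidated damages (equal amount): £40,940
Penalty days: min(56, 20) = 20
Waiting-time penalty: 20 × £620 = £12,400
Subtotal: £40,940 + £40,940 + £12,400 = £94,280
Attorney fees: 10% of £94,280 = £9,428
Total award: £94,280 + £9,428 = £103,708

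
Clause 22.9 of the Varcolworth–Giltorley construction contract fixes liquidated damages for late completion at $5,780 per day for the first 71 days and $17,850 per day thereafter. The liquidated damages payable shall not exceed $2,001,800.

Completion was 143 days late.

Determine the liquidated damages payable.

$1,695,580

First 71 days: 71 × $5,780 = $410,380
Remaining days: (143 − 71) × $17,850 = $1,285,200
Accrued per-day damages: $410,380 + $1,285,200 = $1,695,580
Cap at $2,001,800: $1,695,580 is within the cap, no reduction.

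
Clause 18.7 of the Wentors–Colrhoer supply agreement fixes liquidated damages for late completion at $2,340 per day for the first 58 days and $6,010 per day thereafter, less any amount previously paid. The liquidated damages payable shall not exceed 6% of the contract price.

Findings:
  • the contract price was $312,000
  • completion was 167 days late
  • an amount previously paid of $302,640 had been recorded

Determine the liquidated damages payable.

First 58 days: 58 × $2,340 = $135,720
Remaining days: (167 − 58) × $6,010 = $655,090
Accrued per-day damages: $135,720 + $655,090 = $790,810
Less amount previously paid: $790,810 − $302,640 = $488,170
Cap: 6% of $312,000 = $18,720
Cap at $18,720: $488,170 exceeds the cap → $18,720

$18,720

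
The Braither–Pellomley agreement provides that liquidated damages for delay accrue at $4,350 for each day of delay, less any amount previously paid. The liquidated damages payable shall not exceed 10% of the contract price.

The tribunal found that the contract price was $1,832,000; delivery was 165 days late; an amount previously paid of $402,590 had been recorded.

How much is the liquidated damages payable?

Per-day damages: 165 × $4,350 = $717,750
Less amount previously paid: $717,750 − $402,590 = $315,160
Cap: 10% of $1,832,000 = $183,200
Cap at $183,200: $315,160 exceeds the cap → $183,200

Liquidated damages: $183,200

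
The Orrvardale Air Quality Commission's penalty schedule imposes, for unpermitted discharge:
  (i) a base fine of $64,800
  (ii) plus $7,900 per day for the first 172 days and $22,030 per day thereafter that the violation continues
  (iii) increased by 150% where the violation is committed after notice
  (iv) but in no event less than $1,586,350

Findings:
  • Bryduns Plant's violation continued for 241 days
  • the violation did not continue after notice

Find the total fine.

$2,943,670

First 172 days: 172 × $7,900 = $1,358,800
Remaining days: (241 − 172) × $22,030 = $1,520,070
Per-day component: $1,358,800 + $1,520,070 = $2,878,870
Base plus per-day: $64,800 + $2,878,870 = $2,943,670
The violation did not continue after notice: no 150% increase.
Minimum $1,586,350: $2,943,670 meets the minimum, no increase.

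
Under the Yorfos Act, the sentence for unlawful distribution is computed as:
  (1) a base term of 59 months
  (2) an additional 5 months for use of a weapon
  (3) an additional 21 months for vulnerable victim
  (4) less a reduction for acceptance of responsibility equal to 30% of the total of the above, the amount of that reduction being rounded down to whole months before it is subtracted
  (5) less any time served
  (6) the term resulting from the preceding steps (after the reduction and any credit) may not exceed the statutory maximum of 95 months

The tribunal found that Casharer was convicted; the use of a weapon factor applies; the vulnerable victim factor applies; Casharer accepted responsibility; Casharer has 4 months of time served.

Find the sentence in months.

56 months

Use of a weapon enhancement: +5 months
Vulnerable victim enhancement: +21 months
Adjusted term: 59 months + 5 months + 21 months = 85 months
Acceptance of responsibility reduction: 30% of 85 months = 25 months (rounded down)
After reduction: 85 − 25 = 60 months
Less time served: 60 months − 4 months = 56 months
Cap at 95 months: 56 months is within the cap, no reduction.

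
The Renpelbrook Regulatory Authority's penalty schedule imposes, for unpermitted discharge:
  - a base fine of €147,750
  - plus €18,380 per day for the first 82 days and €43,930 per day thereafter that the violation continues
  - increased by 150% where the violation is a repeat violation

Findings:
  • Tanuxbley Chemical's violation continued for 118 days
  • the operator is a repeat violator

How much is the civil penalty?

€8,090,975

First 82 days: 82 × €18,380 = €1,507,160
Remaining days: (118 − 82) × €43,930 = €1,581,480
Per-day component: €1,507,160 + €1,581,480 = €3,088,640
Base plus per-day: €147,750 + €3,088,640 = €3,236,390
Enhancement: 150% of €3,236,390 = €4,854,585
Enhanced fine: €3,236,390 + €4,854,585 = €8,090,975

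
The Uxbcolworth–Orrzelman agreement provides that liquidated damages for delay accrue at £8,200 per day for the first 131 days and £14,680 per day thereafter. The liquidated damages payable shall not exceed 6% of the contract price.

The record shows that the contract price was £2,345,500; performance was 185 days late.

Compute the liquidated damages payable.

First 131 days: 131 × £8,200 = £1,074,200
Remaining days: (185 − 131) × £14,680 = £792,720
Accrued per-day damages: £1,074,200 + £792,720 = £1,866,920
Cap: 6% of £2,345,500 = £140,730
Cap at £140,730: £1,866,920 exceeds the cap → £140,730

£140,730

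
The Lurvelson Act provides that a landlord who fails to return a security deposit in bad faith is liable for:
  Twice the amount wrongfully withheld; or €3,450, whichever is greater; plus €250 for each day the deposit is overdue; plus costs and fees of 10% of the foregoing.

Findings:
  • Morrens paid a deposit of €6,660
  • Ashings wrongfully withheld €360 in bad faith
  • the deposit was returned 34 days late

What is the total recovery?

Doubled: 2 × €360 = €720
Minimum €3,450: €720 is below the minimum → €3,450
Late-return penalty: 34 × €250 = €8,500
Damages plus late penalty: €3,450 + €8,500 = €11,950
Costs and fees: 10% of €11,950 = €1,195
Total recovery: €11,950 + €1,195 = €13,145

€13,145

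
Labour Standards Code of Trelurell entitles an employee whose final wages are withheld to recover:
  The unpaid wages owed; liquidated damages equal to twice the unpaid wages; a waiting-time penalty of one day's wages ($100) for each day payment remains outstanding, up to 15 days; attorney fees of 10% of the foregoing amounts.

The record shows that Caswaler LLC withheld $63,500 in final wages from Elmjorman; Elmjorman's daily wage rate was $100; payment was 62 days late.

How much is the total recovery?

$211,200

Doubled: 2 × $63,500 = $127,000
Penalty days: min(62, 15) = 15
Waiting-time penalty: 15 × $100 = $1,500
Subtotal: $63,500 + $127,000 + $1,500 = $192,000
Attorney fees: 10% of $192,000 = $19,200
Total award: $192,000 + $19,200 = $211,200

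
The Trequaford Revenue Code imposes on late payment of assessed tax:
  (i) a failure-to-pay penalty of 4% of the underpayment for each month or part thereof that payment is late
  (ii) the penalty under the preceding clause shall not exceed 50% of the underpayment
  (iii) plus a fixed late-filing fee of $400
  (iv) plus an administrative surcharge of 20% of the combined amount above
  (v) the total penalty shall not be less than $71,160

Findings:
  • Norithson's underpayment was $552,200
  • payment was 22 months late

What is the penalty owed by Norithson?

$331,800

Accrued rate: 4% × 22 = 88%, capped at 50% → 50%
Failure-to-pay penalty: 50% of $552,200 = $276,100
Penalty before surcharge: $276,100 + $400 = $276,500
Administrative surcharge: 20% of $276,500 = $55,300
Total penalty: $276,500 + $55,300 = $331,800
Minimum $71,160: $331,800 meets the minimum, no increase.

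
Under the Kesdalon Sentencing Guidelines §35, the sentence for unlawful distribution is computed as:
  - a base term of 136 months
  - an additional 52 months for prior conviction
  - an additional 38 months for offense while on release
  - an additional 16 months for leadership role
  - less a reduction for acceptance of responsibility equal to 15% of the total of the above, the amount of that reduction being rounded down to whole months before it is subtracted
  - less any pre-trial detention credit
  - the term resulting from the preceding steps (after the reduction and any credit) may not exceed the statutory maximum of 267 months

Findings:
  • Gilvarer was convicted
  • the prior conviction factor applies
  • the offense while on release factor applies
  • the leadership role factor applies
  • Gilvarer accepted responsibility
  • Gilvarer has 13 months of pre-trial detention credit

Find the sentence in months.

193 months

Prior conviction enhancement: +52 months
Offense while on release enhancement: +38 months
Leadership role enhancement: +16 months
Adjusted term: 136 months + 52 months + 38 months + 16 months = 242 months
Acceptance of responsibility reduction: 15% of 242 months = 36 months (rounded down)
After reduction: 242 − 36 = 206 months
Less pre-trial detention credit: 206 months − 13 months = 193 months
Cap at 267 months: 193 months is within the cap, no reduction.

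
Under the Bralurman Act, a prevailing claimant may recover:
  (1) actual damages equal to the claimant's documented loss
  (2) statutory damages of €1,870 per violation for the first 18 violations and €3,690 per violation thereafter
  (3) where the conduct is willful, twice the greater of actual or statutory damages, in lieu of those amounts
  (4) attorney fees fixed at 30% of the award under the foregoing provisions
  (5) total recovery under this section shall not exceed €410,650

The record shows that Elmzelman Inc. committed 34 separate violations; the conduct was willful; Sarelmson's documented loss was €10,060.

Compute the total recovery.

First 18 violations: 18 × €1,870 = €33,660
Remaining violations: (34 − 18) × €3,690 = €59,040
Statutory damages: €33,660 + €59,040 = €92,700
Greater of actual damages (€10,060) or statutory damages (€92,700): €92,700
Doubled: 2 × €92,700 = €185,400
Attorney fees: 30% of €185,400 = €55,620
Total before cap: €185,400 + €55,620 = €241,020
Cap at €410,650: €241,020 is within the cap, no reduction.

€241,020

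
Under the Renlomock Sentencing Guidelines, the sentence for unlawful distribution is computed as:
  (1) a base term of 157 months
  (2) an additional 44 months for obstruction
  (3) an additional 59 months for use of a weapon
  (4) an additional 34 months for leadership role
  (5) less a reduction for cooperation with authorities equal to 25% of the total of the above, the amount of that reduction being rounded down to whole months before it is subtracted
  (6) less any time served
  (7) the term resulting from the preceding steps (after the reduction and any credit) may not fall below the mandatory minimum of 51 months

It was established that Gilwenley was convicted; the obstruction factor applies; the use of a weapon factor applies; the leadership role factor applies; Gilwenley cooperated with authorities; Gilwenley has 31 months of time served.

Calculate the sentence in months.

Sentence: 190 months

Obstruction enhancement: +44 months
Use of a weapon enhancement: +59 months
Leadership role enhancement: +34 months
Adjusted term: 157 months + 44 months + 59 months + 34 months = 294 months
Cooperation with authorities reduction: 25% of 294 months = 73 months (rounded down)
After reduction: 294 − 73 = 221 months
Less time served: 221 months − 31 months = 190 months
Minimum 51 months: 190 months meets the minimum, no increase.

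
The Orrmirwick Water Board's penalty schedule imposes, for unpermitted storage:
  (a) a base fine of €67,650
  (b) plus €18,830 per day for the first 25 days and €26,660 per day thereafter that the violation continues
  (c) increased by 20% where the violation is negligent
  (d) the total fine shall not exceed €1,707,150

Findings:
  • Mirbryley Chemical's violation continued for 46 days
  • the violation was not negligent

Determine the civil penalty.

First 25 days: 25 × €18,830 = €470,750
Remaining days: (46 − 25) × €26,660 = €559,860
Per-day component: €470,750 + €559,860 = €1,030,610
Base plus per-day: €67,650 + €1,030,610 = €1,098,260
The violation was not negligent: no 20% increase.
Cap at €1,707,150: €1,098,260 is within the cap, no reduction.

€1,098,260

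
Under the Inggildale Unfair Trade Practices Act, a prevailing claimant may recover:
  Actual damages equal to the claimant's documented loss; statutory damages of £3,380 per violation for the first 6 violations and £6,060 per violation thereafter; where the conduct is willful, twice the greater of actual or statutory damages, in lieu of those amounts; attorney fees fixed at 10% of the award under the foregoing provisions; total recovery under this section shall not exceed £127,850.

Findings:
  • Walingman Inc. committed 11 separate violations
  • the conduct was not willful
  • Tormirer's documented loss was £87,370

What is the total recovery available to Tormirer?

First 6 violations: 6 × £3,380 = £20,280
Remaining violations: (11 − 6) × £6,060 = £30,300
Statutory damages: £20,280 + £30,300 = £50,580
Conduct not willful: the in-lieu enhancement does not apply.
Actual plus statutory damages: £87,370 + £50,580 = £137,950
Attorney fees: 10% of £137,950 = £13,795
Total before cap: £137,950 + £13,795 = £151,745
Cap at £127,850: £151,745 exceeds the cap → £127,850

£127,850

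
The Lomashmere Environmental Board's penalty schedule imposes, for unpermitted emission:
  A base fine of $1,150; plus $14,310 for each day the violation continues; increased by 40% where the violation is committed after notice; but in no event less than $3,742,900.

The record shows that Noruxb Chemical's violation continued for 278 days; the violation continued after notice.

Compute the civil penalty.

Per-day component: 278 × $14,310 = $3,978,180
Base plus per-day: $1,150 + $3,978,180 = $3,979,330
Enhancement: 40% of $3,979,330 = $1,591,732
Enhanced fine: $3,979,330 + $1,591,732 = $5,571,062
Minimum $3,742,900: $5,571,062 meets the minimum, no increase.

$5,571,062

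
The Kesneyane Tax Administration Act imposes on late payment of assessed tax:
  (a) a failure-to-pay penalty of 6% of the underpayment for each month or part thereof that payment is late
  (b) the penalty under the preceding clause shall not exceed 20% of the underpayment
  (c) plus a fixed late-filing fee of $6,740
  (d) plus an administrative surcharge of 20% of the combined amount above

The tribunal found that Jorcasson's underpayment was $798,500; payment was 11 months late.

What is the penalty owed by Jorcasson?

$199,728

Accrued rate: 6% × 11 = 66%, capped at 20% → 20%
Failure-to-pay penalty: 20% of $798,500 = $159,700
Penalty before surcharge: $159,700 + $6,740 = $166,440
Administrative surcharge: 20% of $166,440 = $33,288
Total penalty: $166,440 + $33,288 = $199,728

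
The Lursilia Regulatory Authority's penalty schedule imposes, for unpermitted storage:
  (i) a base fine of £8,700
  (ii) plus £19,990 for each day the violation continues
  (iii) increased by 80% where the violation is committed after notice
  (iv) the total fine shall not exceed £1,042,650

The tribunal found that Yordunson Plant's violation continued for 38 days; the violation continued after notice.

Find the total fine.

Per-day component: 38 × £19,990 = £759,620
Base plus per-day: £8,700 + £759,620 = £768,320
Enhancement: 80% of £768,320 = £614,656
Enhanced fine: £768,320 + £614,656 = £1,382,976
Cap at £1,042,650: £1,382,976 exceeds the cap → £1,042,650

£1,042,650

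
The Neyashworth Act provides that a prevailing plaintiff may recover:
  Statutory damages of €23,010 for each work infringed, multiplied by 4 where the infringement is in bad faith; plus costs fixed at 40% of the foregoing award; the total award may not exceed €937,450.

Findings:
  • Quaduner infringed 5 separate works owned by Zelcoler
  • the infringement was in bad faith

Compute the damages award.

Statutory damages: 5 × €23,010 = €115,050
Multiplied by 4: 4 × €115,050 = €460,200
Costs: 40% of €460,200 = €184,080
Award plus costs: €460,200 + €184,080 = €644,280
Cap at €937,450: €644,280 is within the cap, no reduction.

€644,280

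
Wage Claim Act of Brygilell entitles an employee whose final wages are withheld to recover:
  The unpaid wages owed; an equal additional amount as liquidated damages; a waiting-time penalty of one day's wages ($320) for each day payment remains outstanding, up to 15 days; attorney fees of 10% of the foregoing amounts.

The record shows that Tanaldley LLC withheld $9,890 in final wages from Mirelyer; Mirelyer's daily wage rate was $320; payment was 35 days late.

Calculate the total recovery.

$27,038

Liquidated damages (equal amount): $9,890
Penalty days: min(35, 15) = 15
Waiting-time penalty: 15 × $320 = $4,800
Subtotal: $9,890 + $9,890 + $4,800 = $24,580
Attorney fees: 10% of $24,580 = $2,458
Total award: $24,580 + $2,458 = $27,038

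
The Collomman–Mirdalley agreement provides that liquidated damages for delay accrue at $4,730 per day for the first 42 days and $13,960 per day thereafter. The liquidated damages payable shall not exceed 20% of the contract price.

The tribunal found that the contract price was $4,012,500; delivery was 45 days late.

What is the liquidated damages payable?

$240,540

First 42 days: 42 × $4,730 = $198,660
Remaining days: (45 − 42) × $13,960 = $41,880
Accrued per-day damages: $198,660 + $41,880 = $240,540
Cap: 20% of $4,012,500 = $802,500
Cap at $802,500: $240,540 is within the cap, no reduction.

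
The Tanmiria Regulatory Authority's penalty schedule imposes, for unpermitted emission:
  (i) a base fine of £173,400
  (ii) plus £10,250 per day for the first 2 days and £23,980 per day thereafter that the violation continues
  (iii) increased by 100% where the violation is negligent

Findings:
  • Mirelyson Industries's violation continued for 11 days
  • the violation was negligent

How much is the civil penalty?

Civil penalty: £819,440

First 2 days: 2 × £10,250 = £20,500
Remaining days: (11 − 2) × £23,980 = £215,820
Per-day component: £20,500 + £215,820 = £236,320
Base plus per-day: £173,400 + £236,320 = £409,720
Enhancement: 100% of £409,720 = £409,720
Enhanced fine: £409,720 + £409,720 = £819,440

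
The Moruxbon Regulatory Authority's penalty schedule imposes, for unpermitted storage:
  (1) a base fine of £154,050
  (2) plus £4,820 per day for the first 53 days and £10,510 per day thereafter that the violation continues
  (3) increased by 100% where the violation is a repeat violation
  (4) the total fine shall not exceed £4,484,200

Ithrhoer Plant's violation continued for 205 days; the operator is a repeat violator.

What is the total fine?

£4,014,060

First 53 days: 53 × £4,820 = £255,460
Remaining days: (205 − 53) × £10,510 = £1,597,520
Per-day component: £255,460 + £1,597,520 = £1,852,980
Base plus per-day: £154,050 + £1,852,980 = £2,007,030
Enhancement: 100% of £2,007,030 = £2,007,030
Enhanced fine: £2,007,030 + £2,007,030 = £4,014,060
Cap at £4,484,200: £4,014,060 is within the cap, no reduction.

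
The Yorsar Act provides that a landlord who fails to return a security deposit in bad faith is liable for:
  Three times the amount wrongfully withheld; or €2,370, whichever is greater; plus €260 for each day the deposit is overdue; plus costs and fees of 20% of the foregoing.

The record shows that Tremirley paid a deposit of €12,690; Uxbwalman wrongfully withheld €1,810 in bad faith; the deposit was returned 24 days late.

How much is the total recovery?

Trebled: 3 × €1,810 = €5,430
Minimum €2,370: €5,430 meets the minimum, no increase.
Late-return penalty: 24 × €260 = €6,240
Damages plus late penalty: €5,430 + €6,240 = €11,670
Costs and fees: 20% of €11,670 = €2,334
Total recovery: €11,670 + €2,334 = €14,004

Recovery: €14,004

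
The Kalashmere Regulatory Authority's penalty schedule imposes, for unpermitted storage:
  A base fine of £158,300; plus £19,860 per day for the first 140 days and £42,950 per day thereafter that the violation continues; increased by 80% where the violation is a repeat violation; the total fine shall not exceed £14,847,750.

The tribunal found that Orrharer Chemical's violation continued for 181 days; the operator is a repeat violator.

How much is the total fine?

First 140 days: 140 × £19,860 = £2,780,400
Remaining days: (181 − 140) × £42,950 = £1,760,950
Per-day component: £2,780,400 + £1,760,950 = £4,541,350
Base plus per-day: £158,300 + £4,541,350 = £4,699,650
Enhancement: 80% of £4,699,650 = £3,759,720
Enhanced fine: £4,699,650 + £3,759,720 = £8,459,370
Cap at £14,847,750: £8,459,370 is within the cap, no reduction.

£8,459,370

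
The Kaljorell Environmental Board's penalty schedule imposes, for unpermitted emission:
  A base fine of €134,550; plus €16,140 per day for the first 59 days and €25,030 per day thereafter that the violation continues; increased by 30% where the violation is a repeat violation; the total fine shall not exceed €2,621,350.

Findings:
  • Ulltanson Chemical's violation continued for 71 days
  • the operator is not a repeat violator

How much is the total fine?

First 59 days: 59 × €16,140 = €952,260
Remaining days: (71 − 59) × €25,030 = €300,360
Per-day component: €952,260 + €300,360 = €1,252,620
Base plus per-day: €134,550 + €1,252,620 = €1,387,170
The operator is not a repeat violator: no 30% increase.
Cap at €2,621,350: €1,387,170 is within the cap, no reduction.

€1,387,170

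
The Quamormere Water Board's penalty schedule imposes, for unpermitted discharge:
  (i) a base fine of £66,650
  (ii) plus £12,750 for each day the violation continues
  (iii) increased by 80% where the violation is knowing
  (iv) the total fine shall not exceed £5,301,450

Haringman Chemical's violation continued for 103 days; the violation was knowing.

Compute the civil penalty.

Per-day component: 103 × £12,750 = £1,313,250
Base plus per-day: £66,650 + £1,313,250 = £1,379,900
Enhancement: 80% of £1,379,900 = £1,103,920
Enhanced fine: £1,379,900 + £1,103,920 = £2,483,820
Cap at £5,301,450: £2,483,820 is within the cap, no reduction.

£2,483,820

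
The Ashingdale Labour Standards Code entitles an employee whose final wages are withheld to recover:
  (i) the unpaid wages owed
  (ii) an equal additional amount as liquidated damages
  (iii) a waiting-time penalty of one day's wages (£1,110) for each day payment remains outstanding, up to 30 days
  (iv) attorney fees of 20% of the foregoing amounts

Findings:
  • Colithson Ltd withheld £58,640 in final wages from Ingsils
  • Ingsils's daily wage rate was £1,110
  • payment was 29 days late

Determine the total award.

Total award: £179,364

Liquidated damages (equal amount): £58,640
Penalty days: min(29, 30) = 29
Waiting-time penalty: 29 × £1,110 = £32,190
Subtotal: £58,640 + £58,640 + £32,190 = £149,470
Attorney fees: 20% of £149,470 = £29,894
Total award: £149,470 + £29,894 = £179,364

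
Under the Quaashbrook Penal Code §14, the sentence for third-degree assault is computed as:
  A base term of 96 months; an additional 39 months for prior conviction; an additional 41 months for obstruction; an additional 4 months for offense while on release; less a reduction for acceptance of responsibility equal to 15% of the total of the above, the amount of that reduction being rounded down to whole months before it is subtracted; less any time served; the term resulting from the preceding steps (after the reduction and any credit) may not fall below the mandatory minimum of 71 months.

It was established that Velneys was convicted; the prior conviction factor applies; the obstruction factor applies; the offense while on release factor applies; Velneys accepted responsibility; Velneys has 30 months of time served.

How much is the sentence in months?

123 months

Prior conviction enhancement: +39 months
Obstruction enhancement: +41 months
Offense while on release enhancement: +4 months
Adjusted term: 96 months + 39 months + 41 months + 4 months = 180 months
Acceptance of responsibility reduction: 15% of 180 months = 27 months (rounded down)
After reduction: 180 − 27 = 153 months
Less time served: 153 months − 30 months = 123 months
Minimum 71 months: 123 months meets the minimum, no increase.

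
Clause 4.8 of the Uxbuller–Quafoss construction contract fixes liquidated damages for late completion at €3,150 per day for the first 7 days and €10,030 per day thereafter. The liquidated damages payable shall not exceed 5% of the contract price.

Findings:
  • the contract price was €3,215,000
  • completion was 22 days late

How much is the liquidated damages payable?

First 7 days: 7 × €3,150 = €22,050
Remaining days: (22 − 7) × €10,030 = €150,450
Accrued per-day damages: €22,050 + €150,450 = €172,500
Cap: 5% of €3,215,000 = €160,750
Cap at €160,750: €172,500 exceeds the cap → €160,750

Liquidated damages: €160,750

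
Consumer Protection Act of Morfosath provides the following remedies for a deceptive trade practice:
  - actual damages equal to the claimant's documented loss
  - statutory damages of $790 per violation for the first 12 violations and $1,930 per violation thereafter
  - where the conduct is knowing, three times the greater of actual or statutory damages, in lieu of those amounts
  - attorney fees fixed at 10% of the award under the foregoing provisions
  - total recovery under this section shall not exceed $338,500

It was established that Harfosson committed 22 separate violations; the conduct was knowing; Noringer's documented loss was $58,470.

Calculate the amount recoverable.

First 12 violations: 12 × $790 = $9,480
Remaining violations: (22 − 12) × $1,930 = $19,300
Statutory damages: $9,480 + $19,300 = $28,780
Greater of actual damages ($58,470) or statutory damages ($28,780): $58,470
Trebled: 3 × $58,470 = $175,410
Attorney fees: 10% of $175,410 = $17,541
Total before cap: $175,410 + $17,541 = $192,951
Cap at $338,500: $192,951 is within the cap, no reduction.

$192,951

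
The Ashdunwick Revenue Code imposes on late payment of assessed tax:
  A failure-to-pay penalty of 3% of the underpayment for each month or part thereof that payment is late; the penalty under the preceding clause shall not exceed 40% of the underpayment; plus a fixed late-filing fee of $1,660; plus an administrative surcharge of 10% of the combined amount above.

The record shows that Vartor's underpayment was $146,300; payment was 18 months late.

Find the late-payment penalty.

Accrued rate: 3% × 18 = 54%, capped at 40% → 40%
Failure-to-pay penalty: 40% of $146,300 = $58,520
Penalty before surcharge: $58,520 + $1,660 = $60,180
Administrative surcharge: 10% of $60,180 = $6,018
Total penalty: $60,180 + $6,018 = $66,198

Penalty: $66,198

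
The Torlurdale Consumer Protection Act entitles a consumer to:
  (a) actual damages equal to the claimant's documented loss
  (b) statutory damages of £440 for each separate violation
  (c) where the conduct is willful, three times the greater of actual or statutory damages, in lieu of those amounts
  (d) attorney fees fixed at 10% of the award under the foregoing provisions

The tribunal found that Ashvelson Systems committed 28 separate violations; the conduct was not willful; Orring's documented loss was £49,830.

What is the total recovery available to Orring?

Statutory damages: 28 × £440 = £12,320
Conduct not willful: the in-lieu enhancement does not apply.
Actual plus statutory damages: £49,830 + £12,320 = £62,150
Attorney fees: 10% of £62,150 = £6,215
Total recovery: £62,150 + £6,215 = £68,365

£68,365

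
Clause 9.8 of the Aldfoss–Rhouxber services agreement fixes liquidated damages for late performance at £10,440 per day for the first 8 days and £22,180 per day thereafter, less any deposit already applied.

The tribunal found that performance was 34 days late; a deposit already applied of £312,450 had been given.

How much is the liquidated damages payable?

First 8 days: 8 × £10,440 = £83,520
Remaining days: (34 − 8) × £22,180 = £576,680
Accrued per-day damages: £83,520 + £576,680 = £660,200
Less deposit already applied: £660,200 − £312,450 = £347,750

£347,750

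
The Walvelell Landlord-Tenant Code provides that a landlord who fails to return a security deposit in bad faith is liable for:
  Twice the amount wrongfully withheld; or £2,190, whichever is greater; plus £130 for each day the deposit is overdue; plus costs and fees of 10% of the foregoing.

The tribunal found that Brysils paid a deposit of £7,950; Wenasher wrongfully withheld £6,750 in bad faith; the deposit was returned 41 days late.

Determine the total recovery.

£20,713

Doubled: 2 × £6,750 = £13,500
Minimum £2,190: £13,500 meets the minimum, no increase.
Late-return penalty: 41 × £130 = £5,330
Damages plus late penalty: £13,500 + £5,330 = £18,830
Costs and fees: 10% of £18,830 = £1,883
Total recovery: £18,830 + £1,883 = £20,713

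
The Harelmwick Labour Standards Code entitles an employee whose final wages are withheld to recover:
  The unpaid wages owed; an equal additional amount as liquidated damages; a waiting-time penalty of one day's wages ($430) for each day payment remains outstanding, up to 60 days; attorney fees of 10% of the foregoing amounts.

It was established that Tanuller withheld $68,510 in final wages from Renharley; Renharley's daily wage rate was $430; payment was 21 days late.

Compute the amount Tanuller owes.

$160,655

Liquidated damages (equal amount): $68,510
Penalty days: min(21, 60) = 21
Waiting-time penalty: 21 × $430 = $9,030
Subtotal: $68,510 + $68,510 + $9,030 = $146,050
Attorney fees: 10% of $146,050 = $14,605
Total award: $146,050 + $14,605 = $160,655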